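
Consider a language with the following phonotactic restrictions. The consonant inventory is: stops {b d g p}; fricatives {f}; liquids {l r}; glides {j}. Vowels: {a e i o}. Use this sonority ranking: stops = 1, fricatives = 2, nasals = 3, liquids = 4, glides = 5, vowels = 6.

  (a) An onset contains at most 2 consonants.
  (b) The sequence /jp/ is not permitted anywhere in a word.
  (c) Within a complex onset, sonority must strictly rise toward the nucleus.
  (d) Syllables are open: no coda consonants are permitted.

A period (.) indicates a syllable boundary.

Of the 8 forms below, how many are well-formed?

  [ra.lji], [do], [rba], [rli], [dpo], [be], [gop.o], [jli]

3

[ra.lji] — σ1 onset /r/, coda /∅/ ok; σ2 onset /lj/ (4→5 rises), coda /∅/ ok → well-formed
[do] — σ1 onset /d/, coda /∅/ ok → well-formed
[rba] — violates constraint (c): syllable 1 onset /rb/: /r/ (liquid, 4) → /b/ (stop, 1) does not rise → ill-formed
[rli] — violates constraint (c): syllable 1 onset /rl/: /r/ (liquid, 4) → /l/ (liquid, 4) does not rise → ill-formed
[dpo] — violates constraint (c): syllable 1 onset /dp/: /d/ (stop, 1) → /p/ (stop, 1) does not rise → ill-formed
[be] — σ1 onset /b/, coda /∅/ ok → well-formed
[gop.o] — violates constraint (d): syllable 1 coda /p/ has 1 consonant (> 0) → ill-formed
[jli] — violates constraint (c): syllable 1 onset /jl/: /j/ (glide, 5) → /l/ (liquid, 4) does not rise → ill-formed
Well-formed: [ra.lji], [do], [be] → 3.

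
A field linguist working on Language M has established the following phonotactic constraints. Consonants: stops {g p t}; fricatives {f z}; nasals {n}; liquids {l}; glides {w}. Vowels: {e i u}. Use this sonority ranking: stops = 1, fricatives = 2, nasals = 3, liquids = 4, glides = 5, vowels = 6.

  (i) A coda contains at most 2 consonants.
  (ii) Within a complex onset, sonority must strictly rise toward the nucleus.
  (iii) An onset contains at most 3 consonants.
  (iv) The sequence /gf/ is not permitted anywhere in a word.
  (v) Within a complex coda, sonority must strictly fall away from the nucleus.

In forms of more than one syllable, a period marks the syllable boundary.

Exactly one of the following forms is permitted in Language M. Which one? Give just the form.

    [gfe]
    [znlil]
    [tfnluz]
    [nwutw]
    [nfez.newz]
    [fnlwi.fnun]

[gfe] — violates constraint (iv): contains banned sequence /gf/ → not permitted
[znlil] — σ1 onset /znl/ (2→3→4 rises), coda /l/ ok → permitted
[tfnluz] — violates constraint (iii): syllable 1 onset /tfnl/ has 4 consonants (> 3) → not permitted
[nwutw] — violates constraint (v): syllable 1 coda /tw/: /t/ (stop, 1) → /w/ (glide, 5) does not fall → not permitted
[nfez.newz] — violates constraint (ii): syllable 1 onset /nf/: /n/ (nasal, 3) → /f/ (fricative, 2) does not rise → not permitted
[fnlwi.fnun] — violates constraint (iii): syllable 1 onset /fnlw/ has 4 consonants (> 3) → not permitted

[znlil]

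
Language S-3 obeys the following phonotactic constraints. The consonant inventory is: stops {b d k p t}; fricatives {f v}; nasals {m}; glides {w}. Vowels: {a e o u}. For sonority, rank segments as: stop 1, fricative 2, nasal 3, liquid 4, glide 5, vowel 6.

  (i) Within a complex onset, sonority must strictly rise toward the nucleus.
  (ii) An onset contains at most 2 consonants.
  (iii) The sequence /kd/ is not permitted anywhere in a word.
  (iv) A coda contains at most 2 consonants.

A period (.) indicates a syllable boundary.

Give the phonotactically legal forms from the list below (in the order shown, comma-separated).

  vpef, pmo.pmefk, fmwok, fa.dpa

pmo.pmefk

vpef — violates constraint (i): syllable 1 onset /vp/: /v/ (fricative, 2) → /p/ (stop, 1) does not rise → phonotactically illegal
pmo.pmefk — σ1 onset /pm/ (1→3 rises), coda /∅/ ok; σ2 onset /pm/ (1→3 rises), coda /fk/ (2C) ok → phonotactically legal
fmwok — violates constraint (ii): syllable 1 onset /fmw/ has 3 consonants (> 2) → phonotactically illegal
fa.dpa — violates constraint (i): syllable 2 onset /dp/: /d/ (stop, 1) → /p/ (stop, 1) does not rise → phonotactically illegal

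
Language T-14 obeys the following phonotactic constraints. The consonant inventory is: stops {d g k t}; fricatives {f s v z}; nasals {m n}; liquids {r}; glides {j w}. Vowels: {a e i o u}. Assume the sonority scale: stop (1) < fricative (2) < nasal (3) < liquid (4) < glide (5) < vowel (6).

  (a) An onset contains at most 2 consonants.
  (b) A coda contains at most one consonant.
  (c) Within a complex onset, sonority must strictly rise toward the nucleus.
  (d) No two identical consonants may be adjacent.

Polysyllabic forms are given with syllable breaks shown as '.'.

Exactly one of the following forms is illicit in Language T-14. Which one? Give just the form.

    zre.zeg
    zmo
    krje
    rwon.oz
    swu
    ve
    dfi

krje

zre.zeg — σ1 onset /zr/ (2→4 rises), coda /∅/ ok; σ2 onset /z/, coda /g/ ok → licit
zmo — σ1 onset /zm/ (2→3 rises), coda /∅/ ok → licit
krje — violates constraint (a): syllable 1 onset /krj/ has 3 consonants (> 2) → illicit
rwon.oz — σ1 onset /rw/ (4→5 rises), coda /n/ ok; σ2 onset /∅/, coda /z/ ok → licit
swu — σ1 onset /sw/ (2→5 rises), coda /∅/ ok → licit
ve — σ1 onset /v/, coda /∅/ ok → licit
dfi — σ1 onset /df/ (1→2 rises), coda /∅/ ok → licit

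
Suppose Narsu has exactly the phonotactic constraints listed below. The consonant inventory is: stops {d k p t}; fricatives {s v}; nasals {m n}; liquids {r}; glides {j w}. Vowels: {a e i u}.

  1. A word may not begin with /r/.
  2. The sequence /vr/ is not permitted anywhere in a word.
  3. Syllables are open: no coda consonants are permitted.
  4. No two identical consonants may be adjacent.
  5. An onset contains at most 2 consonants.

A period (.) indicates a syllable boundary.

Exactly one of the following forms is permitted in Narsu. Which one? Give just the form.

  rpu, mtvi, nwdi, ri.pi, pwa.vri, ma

rpu — violates constraint 1: word begins with /r/ → not permitted
mtvi — violates constraint 5: syllable 1 onset /mtv/ has 3 consonants (> 2) → not permitted
nwdi — violates constraint 5: syllable 1 onset /nwd/ has 3 consonants (> 2) → not permitted
ri.pi — violates constraint 1: word begins with /r/ → not permitted
pwa.vri — violates constraint 2: contains banned sequence /vr/ → not permitted
ma — σ1 onset /m/, coda /∅/ ok → permitted

ma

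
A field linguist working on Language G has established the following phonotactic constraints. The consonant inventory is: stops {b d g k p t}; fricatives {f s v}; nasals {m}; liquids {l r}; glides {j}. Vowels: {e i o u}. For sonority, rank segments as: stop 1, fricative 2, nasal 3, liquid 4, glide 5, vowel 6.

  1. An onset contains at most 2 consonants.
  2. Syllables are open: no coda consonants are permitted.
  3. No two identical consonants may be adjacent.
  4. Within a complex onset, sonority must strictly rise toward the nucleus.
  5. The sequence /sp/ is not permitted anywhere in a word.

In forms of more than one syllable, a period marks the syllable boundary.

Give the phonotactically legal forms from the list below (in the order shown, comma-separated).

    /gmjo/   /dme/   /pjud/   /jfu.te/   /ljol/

/gmjo/ — violates constraint 1: syllable 1 onset /gmj/ has 3 consonants (> 2) → phonotactically illegal
/dme/ — σ1 onset /dm/ (1→3 rises), coda /∅/ ok → phonotactically legal
/pjud/ — violates constraint 2: syllable 1 coda /d/ has 1 consonant (> 0) → phonotactically illegal
/jfu.te/ — violates constraint 4: syllable 1 onset /jf/: /j/ (glide, 5) → /f/ (fricative, 2) does not rise → phonotactically illegal
/ljol/ — violates constraint 2: syllable 1 coda /l/ has 1 consonant (> 0) → phonotactically illegal

/dme/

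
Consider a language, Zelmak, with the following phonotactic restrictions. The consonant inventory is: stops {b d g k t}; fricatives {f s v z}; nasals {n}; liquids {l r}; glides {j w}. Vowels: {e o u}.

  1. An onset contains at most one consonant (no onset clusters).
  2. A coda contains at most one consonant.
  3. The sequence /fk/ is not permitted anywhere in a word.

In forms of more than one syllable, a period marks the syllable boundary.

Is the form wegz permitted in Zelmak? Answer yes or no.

no

wegz — violates constraint 2: syllable 1 coda /gz/ has 2 consonants (> 1) → not permitted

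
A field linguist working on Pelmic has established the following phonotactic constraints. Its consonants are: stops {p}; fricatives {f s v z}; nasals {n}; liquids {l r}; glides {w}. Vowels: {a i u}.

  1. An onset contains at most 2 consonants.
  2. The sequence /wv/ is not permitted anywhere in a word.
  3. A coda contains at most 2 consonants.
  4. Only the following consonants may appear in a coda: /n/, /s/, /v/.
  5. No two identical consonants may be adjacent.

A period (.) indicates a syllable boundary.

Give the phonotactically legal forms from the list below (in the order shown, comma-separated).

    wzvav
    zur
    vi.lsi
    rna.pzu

vi.lsi, rna.pzu

wzvav — violates constraint 1: syllable 1 onset /wzv/ has 3 consonants (> 2) → phonotactically illegal
zur — violates constraint 4: syllable 1 coda contains /r/, which is not a licensed coda consonant → phonotactically illegal
vi.lsi — σ1 onset /v/, coda /∅/ ok; σ2 onset /ls/ (2C), coda /∅/ ok → phonotactically legal
rna.pzu — σ1 onset /rn/ (2C), coda /∅/ ok; σ2 onset /pz/ (2C), coda /∅/ ok → phonotactically legal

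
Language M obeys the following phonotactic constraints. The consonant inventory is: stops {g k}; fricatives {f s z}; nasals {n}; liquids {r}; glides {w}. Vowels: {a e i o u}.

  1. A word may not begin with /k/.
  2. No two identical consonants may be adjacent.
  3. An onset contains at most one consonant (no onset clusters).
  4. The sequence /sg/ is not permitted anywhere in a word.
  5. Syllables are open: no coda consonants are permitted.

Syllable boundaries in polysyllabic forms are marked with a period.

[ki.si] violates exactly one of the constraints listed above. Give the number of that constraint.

1

[ki.si]: word begins with /k/.
This is a violation of constraint 1: "A word may not begin with /k/."
The remaining constraints (2, 3, 4, 5) are satisfied.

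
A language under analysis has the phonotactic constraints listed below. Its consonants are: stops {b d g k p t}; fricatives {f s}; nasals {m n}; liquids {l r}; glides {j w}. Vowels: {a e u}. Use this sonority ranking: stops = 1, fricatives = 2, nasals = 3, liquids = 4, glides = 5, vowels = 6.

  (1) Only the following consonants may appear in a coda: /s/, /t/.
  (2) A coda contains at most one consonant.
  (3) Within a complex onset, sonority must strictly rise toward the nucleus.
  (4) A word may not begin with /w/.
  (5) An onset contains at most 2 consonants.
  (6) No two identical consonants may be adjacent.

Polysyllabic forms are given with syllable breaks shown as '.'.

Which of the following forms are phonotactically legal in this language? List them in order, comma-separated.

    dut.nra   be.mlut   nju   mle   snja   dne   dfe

dut.nra — σ1 onset /d/, coda /t/ ok; σ2 onset /nr/ (3→4 rises), coda /∅/ ok → phonotactically legal
be.mlut — σ1 onset /b/, coda /∅/ ok; σ2 onset /ml/ (3→4 rises), coda /t/ ok → phonotactically legal
nju — σ1 onset /nj/ (3→5 rises), coda /∅/ ok → phonotactically legal
mle — σ1 onset /ml/ (3→4 rises), coda /∅/ ok → phonotactically legal
snja — violates constraint 5: syllable 1 onset /snj/ has 3 consonants (> 2) → phonotactically illegal
dne — σ1 onset /dn/ (1→3 rises), coda /∅/ ok → phonotactically legal
dfe — σ1 onset /df/ (1→2 rises), coda /∅/ ok → phonotactically legal

dut.nra, be.mlut, nju, mle, dne, dfe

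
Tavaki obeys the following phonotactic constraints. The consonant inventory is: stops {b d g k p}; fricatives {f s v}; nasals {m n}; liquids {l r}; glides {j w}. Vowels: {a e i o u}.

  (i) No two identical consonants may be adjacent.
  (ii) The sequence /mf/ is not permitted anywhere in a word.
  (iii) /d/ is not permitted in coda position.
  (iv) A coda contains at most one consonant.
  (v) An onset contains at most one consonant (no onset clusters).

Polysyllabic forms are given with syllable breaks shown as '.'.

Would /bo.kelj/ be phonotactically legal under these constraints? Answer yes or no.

/bo.kelj/ — violates constraint (iv): syllable 2 coda /lj/ has 2 consonants (> 1) → phonotactically illegal

no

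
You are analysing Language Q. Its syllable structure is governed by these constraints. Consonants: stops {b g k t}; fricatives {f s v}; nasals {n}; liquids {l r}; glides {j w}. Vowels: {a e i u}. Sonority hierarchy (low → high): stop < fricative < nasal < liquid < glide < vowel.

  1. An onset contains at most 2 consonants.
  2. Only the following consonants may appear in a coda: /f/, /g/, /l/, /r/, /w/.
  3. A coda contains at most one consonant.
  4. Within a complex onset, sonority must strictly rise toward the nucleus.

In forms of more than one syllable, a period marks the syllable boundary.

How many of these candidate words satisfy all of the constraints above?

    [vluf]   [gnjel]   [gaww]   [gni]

[vluf] — σ1 onset /vl/ (2→4 rises), coda /f/ ok → well-formed
[gnjel] — violates constraint 1: syllable 1 onset /gnj/ has 3 consonants (> 2) → ill-formed
[gaww] — violates constraint 3: syllable 1 coda /ww/ has 2 consonants (> 1) → ill-formed
[gni] — σ1 onset /gn/ (1→3 rises), coda /∅/ ok → well-formed
Well-formed: [vluf], [gni] → 2.

2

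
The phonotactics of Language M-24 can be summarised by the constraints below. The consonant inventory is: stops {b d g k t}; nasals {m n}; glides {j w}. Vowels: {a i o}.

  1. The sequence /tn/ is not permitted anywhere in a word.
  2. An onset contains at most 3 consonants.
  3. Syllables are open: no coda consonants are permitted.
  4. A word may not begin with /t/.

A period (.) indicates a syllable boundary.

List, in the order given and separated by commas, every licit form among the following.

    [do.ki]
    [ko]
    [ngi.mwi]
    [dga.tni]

[do.ki], [ko], [ngi.mwi]

[do.ki] — σ1 onset /d/, coda /∅/ ok; σ2 onset /k/, coda /∅/ ok → licit
[ko] — σ1 onset /k/, coda /∅/ ok → licit
[ngi.mwi] — σ1 onset /ng/ (2C), coda /∅/ ok; σ2 onset /mw/ (2C), coda /∅/ ok → licit
[dga.tni] — violates constraint 1: contains banned sequence /tn/ → illicit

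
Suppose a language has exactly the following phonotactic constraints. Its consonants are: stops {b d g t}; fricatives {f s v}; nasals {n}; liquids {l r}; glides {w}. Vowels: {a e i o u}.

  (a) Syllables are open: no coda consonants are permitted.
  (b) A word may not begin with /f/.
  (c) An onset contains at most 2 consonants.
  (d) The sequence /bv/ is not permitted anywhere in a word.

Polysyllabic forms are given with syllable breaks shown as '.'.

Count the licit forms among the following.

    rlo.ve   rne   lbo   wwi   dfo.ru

rlo.ve — σ1 onset /rl/ (2C), coda /∅/ ok; σ2 onset /v/, coda /∅/ ok → licit
rne — σ1 onset /rn/ (2C), coda /∅/ ok → licit
lbo — σ1 onset /lb/ (2C), coda /∅/ ok → licit
wwi — σ1 onset /ww/ (2C), coda /∅/ ok → licit
dfo.ru — σ1 onset /df/ (2C), coda /∅/ ok; σ2 onset /r/, coda /∅/ ok → licit
Licit: rlo.ve, rne, lbo, wwi, dfo.ru → 5.

5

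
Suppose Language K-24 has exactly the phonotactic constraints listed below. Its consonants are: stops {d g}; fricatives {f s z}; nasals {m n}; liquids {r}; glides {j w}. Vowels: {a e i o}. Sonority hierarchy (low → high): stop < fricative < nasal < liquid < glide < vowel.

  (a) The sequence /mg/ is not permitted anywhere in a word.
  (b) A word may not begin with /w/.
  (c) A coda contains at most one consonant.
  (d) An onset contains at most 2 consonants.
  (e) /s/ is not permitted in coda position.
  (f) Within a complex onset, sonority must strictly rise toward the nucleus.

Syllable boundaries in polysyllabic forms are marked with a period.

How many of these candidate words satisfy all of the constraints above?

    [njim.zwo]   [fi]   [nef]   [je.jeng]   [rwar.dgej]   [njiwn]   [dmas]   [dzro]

3

[njim.zwo] — σ1 onset /nj/ (3→5 rises), coda /m/ ok; σ2 onset /zw/ (2→5 rises), coda /∅/ ok → phonotactically legal
[fi] — σ1 onset /f/, coda /∅/ ok → phonotactically legal
[nef] — σ1 onset /n/, coda /f/ ok → phonotactically legal
[je.jeng] — violates constraint (c): syllable 2 coda /ng/ has 2 consonants (> 1) → phonotactically illegal
[rwar.dgej] — violates constraint (f): syllable 2 onset /dg/: /d/ (stop, 1) → /g/ (stop, 1) does not rise → phonotactically illegal
[njiwn] — violates constraint (c): syllable 1 coda /wn/ has 2 consonants (> 1) → phonotactically illegal
[dmas] — violates constraint (e): syllable 1 coda contains /s/ → phonotactically illegal
[dzro] — violates constraint (d): syllable 1 onset /dzr/ has 3 consonants (> 2) → phonotactically illegal
Phonotactically legal: [njim.zwo], [fi], [nef] → 3.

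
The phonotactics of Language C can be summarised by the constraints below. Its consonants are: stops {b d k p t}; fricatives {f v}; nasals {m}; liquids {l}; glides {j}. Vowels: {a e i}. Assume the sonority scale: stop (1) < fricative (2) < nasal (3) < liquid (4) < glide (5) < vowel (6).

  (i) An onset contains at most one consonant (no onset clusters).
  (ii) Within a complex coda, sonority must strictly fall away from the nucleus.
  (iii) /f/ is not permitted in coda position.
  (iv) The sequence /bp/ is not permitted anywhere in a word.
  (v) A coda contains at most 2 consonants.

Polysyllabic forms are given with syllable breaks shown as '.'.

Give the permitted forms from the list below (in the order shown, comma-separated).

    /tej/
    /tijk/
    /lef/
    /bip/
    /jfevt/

/tej/, /tijk/, /bip/

/tej/ — σ1 onset /t/, coda /j/ ok → permitted
/tijk/ — σ1 onset /t/, coda /jk/ (5→1 falls) ok → permitted
/lef/ — violates constraint (iii): syllable 1 coda contains /f/ → not permitted
/bip/ — σ1 onset /b/, coda /p/ ok → permitted
/jfevt/ — violates constraint (i): syllable 1 onset /jf/ has 2 consonants (> 1) → not permitted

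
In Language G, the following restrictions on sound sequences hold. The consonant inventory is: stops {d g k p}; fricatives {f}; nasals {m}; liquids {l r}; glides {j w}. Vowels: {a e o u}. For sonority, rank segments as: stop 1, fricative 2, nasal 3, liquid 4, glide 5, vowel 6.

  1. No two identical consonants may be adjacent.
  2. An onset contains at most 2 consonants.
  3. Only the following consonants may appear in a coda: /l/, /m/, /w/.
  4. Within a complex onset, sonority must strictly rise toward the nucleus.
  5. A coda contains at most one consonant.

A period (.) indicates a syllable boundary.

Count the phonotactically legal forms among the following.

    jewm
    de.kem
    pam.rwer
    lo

2

jewm — violates constraint 5: syllable 1 coda /wm/ has 2 consonants (> 1) → phonotactically illegal
de.kem — σ1 onset /d/, coda /∅/ ok; σ2 onset /k/, coda /m/ ok → phonotactically legal
pam.rwer — violates constraint 3: syllable 2 coda contains /r/, which is not a licensed coda consonant → phonotactically illegal
lo — σ1 onset /l/, coda /∅/ ok → phonotactically legal
Phonotactically legal: de.kem, lo → 2.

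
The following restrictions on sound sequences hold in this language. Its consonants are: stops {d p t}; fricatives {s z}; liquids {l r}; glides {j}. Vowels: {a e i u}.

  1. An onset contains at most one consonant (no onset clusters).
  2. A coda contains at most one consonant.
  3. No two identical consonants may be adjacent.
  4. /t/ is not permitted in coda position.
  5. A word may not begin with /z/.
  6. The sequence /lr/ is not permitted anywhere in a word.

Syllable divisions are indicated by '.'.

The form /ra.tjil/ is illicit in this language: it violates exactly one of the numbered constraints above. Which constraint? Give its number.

1

/ra.tjil/: syllable 2 onset /tj/ has 2 consonants (> 1).
This is a violation of constraint 1: "An onset contains at most one consonant (no onset clusters)."
The remaining constraints (2, 3, 4, 5, 6) are satisfied.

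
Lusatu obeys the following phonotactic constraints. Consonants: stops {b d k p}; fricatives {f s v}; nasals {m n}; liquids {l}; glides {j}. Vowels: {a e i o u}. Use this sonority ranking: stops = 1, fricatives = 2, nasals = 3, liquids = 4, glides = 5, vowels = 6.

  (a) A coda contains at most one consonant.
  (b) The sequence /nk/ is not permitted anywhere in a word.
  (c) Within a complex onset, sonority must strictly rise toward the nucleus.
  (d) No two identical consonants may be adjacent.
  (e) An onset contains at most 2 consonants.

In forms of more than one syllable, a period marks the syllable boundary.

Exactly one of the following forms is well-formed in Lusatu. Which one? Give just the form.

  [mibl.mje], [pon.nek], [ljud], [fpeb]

[mibl.mje] — violates constraint (a): syllable 1 coda /bl/ has 2 consonants (> 1) → ill-formed
[pon.nek] — violates constraint (d): adjacent identical consonants /nn/ → ill-formed
[ljud] — σ1 onset /lj/ (4→5 rises), coda /d/ ok → well-formed
[fpeb] — violates constraint (c): syllable 1 onset /fp/: /f/ (fricative, 2) → /p/ (stop, 1) does not rise → ill-formed

[ljud]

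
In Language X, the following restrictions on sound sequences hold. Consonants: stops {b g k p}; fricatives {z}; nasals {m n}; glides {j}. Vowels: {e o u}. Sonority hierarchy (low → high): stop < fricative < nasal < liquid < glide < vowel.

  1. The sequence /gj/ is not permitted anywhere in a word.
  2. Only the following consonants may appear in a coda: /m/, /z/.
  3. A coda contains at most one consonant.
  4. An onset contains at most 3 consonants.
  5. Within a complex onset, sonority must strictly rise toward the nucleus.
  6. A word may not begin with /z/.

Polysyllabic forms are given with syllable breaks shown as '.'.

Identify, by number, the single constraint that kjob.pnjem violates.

2

kjob.pnjem: syllable 1 coda contains /b/, which is not a licensed coda consonant.
This is a violation of constraint 2: "Only the following consonants may appear in a coda: /m/, /z/."
The remaining constraints (1, 3, 4, 5, 6) are satisfied.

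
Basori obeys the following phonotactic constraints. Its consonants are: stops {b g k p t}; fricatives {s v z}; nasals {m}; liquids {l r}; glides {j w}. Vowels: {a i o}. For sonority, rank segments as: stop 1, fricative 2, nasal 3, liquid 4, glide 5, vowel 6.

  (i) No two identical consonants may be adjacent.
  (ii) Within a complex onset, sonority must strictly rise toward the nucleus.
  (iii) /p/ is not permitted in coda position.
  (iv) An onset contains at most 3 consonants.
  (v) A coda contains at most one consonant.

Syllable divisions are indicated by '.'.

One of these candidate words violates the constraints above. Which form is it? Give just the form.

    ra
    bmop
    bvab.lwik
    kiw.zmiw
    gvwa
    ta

ra — σ1 onset /r/, coda /∅/ ok → phonotactically legal
bmop — violates constraint (iii): syllable 1 coda contains /p/ → phonotactically illegal
bvab.lwik — σ1 onset /bv/ (1→2 rises), coda /b/ ok; σ2 onset /lw/ (4→5 rises), coda /k/ ok → phonotactically legal
kiw.zmiw — σ1 onset /k/, coda /w/ ok; σ2 onset /zm/ (2→3 rises), coda /w/ ok → phonotactically legal
gvwa — σ1 onset /gvw/ (1→2→5 rises), coda /∅/ ok → phonotactically legal
ta — σ1 onset /t/, coda /∅/ ok → phonotactically legal

bmop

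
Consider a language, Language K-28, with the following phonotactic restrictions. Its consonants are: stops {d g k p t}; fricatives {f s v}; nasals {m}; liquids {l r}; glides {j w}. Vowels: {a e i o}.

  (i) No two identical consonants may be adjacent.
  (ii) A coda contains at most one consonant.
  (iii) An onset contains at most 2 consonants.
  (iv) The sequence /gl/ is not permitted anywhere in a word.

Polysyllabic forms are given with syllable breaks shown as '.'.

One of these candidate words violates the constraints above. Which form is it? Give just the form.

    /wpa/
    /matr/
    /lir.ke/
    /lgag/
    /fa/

/matr/

/wpa/ — σ1 onset /wp/ (2C), coda /∅/ ok → permitted
/matr/ — violates constraint (ii): syllable 1 coda /tr/ has 2 consonants (> 1) → not permitted
/lir.ke/ — σ1 onset /l/, coda /r/ ok; σ2 onset /k/, coda /∅/ ok → permitted
/lgag/ — σ1 onset /lg/ (2C), coda /g/ ok → permitted
/fa/ — σ1 onset /f/, coda /∅/ ok → permitted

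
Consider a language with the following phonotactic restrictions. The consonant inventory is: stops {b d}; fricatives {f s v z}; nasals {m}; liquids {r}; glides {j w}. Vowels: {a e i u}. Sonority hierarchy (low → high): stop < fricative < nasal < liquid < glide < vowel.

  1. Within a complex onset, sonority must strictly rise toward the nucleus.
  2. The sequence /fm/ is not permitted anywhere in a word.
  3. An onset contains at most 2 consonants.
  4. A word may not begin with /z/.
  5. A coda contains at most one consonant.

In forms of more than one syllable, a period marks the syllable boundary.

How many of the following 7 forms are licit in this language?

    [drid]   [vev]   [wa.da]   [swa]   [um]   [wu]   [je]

7

[drid] — σ1 onset /dr/ (1→4 rises), coda /d/ ok → licit
[vev] — σ1 onset /v/, coda /v/ ok → licit
[wa.da] — σ1 onset /w/, coda /∅/ ok; σ2 onset /d/, coda /∅/ ok → licit
[swa] — σ1 onset /sw/ (2→5 rises), coda /∅/ ok → licit
[um] — σ1 onset /∅/, coda /m/ ok → licit
[wu] — σ1 onset /w/, coda /∅/ ok → licit
[je] — σ1 onset /j/, coda /∅/ ok → licit
Licit: [drid], [vev], [wa.da], [swa], [um], [wu], [je] → 7.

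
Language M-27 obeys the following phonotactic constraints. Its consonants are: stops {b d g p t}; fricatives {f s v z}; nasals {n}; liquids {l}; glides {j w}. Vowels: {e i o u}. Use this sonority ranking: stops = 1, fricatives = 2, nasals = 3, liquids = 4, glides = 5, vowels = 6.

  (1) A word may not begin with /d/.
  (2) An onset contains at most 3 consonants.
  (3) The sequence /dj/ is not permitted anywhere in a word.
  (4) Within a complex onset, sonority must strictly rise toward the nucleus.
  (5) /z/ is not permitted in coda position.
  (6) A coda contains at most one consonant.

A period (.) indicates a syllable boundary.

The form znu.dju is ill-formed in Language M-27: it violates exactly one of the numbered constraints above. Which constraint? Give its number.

3

znu.dju: contains banned sequence /dj/.
This is a violation of constraint 3: "The sequence /dj/ is not permitted anywhere in a word."
The remaining constraints (1, 2, 4, 5, 6) are satisfied.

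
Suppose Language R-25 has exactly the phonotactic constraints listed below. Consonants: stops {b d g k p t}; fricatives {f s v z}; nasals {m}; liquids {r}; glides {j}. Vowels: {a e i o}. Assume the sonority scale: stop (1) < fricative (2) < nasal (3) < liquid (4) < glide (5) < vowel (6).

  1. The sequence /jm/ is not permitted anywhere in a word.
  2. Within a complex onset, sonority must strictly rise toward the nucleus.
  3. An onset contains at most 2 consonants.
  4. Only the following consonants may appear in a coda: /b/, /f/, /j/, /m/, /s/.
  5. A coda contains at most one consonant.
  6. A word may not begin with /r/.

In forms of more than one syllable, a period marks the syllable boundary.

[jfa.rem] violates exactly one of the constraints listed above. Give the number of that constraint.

2

[jfa.rem]: syllable 1 onset /jf/: /j/ (glide, 5) → /f/ (fricative, 2) does not rise.
This is a violation of constraint 2: "Within a complex onset, sonority must strictly rise toward the nucleus."
The remaining constraints (1, 3, 4, 5, 6) are satisfied.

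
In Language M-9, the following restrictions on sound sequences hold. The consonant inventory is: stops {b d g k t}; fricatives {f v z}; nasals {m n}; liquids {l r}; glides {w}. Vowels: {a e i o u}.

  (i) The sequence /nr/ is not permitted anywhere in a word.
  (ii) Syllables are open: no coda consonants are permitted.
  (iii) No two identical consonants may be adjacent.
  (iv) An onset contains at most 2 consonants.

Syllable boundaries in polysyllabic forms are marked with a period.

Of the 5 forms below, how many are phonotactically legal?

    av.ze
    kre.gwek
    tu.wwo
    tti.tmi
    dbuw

av.ze — violates constraint (ii): syllable 1 coda /v/ has 1 consonant (> 0) → phonotactically illegal
kre.gwek — violates constraint (ii): syllable 2 coda /k/ has 1 consonant (> 0) → phonotactically illegal
tu.wwo — violates constraint (iii): adjacent identical consonants /ww/ → phonotactically illegal
tti.tmi — violates constraint (iii): adjacent identical consonants /tt/ → phonotactically illegal
dbuw — violates constraint (ii): syllable 1 coda /w/ has 1 consonant (> 0) → phonotactically illegal
No form is phonotactically legal → 0.

0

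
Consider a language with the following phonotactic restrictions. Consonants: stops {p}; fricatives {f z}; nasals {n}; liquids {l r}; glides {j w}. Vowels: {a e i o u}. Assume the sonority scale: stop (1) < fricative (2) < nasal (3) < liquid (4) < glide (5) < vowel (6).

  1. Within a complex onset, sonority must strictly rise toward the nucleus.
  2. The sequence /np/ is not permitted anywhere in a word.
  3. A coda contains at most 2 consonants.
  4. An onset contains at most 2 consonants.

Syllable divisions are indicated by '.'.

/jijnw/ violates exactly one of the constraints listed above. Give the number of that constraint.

3

/jijnw/: syllable 1 coda /jnw/ has 3 consonants (> 2).
This is a violation of constraint 3: "A coda contains at most 2 consonants."
The remaining constraints (1, 2, 4) are satisfied.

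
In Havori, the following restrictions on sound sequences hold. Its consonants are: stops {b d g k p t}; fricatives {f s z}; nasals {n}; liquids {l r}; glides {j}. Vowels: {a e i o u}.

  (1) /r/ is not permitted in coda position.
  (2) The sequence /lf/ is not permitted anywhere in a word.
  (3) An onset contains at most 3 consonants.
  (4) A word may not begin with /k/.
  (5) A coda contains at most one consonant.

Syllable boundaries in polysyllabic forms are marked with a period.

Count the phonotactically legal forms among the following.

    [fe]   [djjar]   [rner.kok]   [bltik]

[fe] — σ1 onset /f/, coda /∅/ ok → phonotactically legal
[djjar] — violates constraint 1: syllable 1 coda contains /r/ → phonotactically illegal
[rner.kok] — violates constraint 1: syllable 1 coda contains /r/ → phonotactically illegal
[bltik] — σ1 onset /blt/ (3C), coda /k/ ok → phonotactically legal
Phonotactically legal: [fe], [bltik] → 2.

2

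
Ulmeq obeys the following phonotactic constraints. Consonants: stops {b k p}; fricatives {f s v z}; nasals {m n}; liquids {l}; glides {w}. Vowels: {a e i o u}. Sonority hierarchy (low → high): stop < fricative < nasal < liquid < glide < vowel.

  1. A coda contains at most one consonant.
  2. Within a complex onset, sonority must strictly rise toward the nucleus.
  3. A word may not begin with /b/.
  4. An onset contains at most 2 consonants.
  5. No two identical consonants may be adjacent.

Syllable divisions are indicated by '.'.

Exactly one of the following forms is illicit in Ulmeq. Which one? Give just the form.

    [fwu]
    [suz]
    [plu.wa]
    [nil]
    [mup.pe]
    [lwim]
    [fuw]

[fwu] — σ1 onset /fw/ (2→5 rises), coda /∅/ ok → licit
[suz] — σ1 onset /s/, coda /z/ ok → licit
[plu.wa] — σ1 onset /pl/ (1→4 rises), coda /∅/ ok; σ2 onset /w/, coda /∅/ ok → licit
[nil] — σ1 onset /n/, coda /l/ ok → licit
[mup.pe] — violates constraint 5: adjacent identical consonants /pp/ → illicit
[lwim] — σ1 onset /lw/ (4→5 rises), coda /m/ ok → licit
[fuw] — σ1 onset /f/, coda /w/ ok → licit

[mup.pe]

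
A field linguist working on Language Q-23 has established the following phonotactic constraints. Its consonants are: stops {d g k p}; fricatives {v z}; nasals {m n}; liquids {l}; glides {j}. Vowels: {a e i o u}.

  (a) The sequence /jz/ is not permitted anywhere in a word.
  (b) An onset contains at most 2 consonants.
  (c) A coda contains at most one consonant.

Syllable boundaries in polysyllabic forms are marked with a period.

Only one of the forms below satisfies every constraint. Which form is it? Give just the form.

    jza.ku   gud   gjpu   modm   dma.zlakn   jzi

gud

jza.ku — violates constraint (a): contains banned sequence /jz/ → not permitted
gud — σ1 onset /g/, coda /d/ ok → permitted
gjpu — violates constraint (b): syllable 1 onset /gjp/ has 3 consonants (> 2) → not permitted
modm — violates constraint (c): syllable 1 coda /dm/ has 2 consonants (> 1) → not permitted
dma.zlakn — violates constraint (c): syllable 2 coda /kn/ has 2 consonants (> 1) → not permitted
jzi — violates constraint (a): contains banned sequence /jz/ → not permitted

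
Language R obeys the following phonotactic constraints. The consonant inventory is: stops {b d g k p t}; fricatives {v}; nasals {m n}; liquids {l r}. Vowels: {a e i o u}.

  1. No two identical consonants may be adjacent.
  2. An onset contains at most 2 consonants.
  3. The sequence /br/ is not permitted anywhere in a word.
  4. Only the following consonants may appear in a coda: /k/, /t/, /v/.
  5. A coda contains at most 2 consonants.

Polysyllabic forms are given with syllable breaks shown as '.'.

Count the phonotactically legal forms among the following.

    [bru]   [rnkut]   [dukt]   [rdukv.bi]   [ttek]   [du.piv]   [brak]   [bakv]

[bru] — violates constraint 3: contains banned sequence /br/ → phonotactically illegal
[rnkut] — violates constraint 2: syllable 1 onset /rnk/ has 3 consonants (> 2) → phonotactically illegal
[dukt] — σ1 onset /d/, coda /kt/ (2C) ok → phonotactically legal
[rdukv.bi] — σ1 onset /rd/ (2C), coda /kv/ (2C) ok; σ2 onset /b/, coda /∅/ ok → phonotactically legal
[ttek] — violates constraint 1: adjacent identical consonants /tt/ → phonotactically illegal
[du.piv] — σ1 onset /d/, coda /∅/ ok; σ2 onset /p/, coda /v/ ok → phonotactically legal
[brak] — violates constraint 3: contains banned sequence /br/ → phonotactically illegal
[bakv] — σ1 onset /b/, coda /kv/ (2C) ok → phonotactically legal
Phonotactically legal: [dukt], [rdukv.bi], [du.piv], [bakv] → 4.

4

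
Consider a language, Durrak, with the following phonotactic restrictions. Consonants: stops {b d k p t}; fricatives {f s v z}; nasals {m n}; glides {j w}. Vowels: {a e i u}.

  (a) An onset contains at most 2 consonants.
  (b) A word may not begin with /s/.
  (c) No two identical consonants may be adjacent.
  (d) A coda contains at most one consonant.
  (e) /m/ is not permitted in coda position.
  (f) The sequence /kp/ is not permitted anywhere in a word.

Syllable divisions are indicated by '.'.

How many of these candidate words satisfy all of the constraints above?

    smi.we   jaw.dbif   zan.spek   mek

3

smi.we — violates constraint (b): word begins with /s/ → phonotactically illegal
jaw.dbif — σ1 onset /j/, coda /w/ ok; σ2 onset /db/ (2C), coda /f/ ok → phonotactically legal
zan.spek — σ1 onset /z/, coda /n/ ok; σ2 onset /sp/ (2C), coda /k/ ok → phonotactically legal
mek — σ1 onset /m/, coda /k/ ok → phonotactically legal
Phonotactically legal: jaw.dbif, zan.spek, mek → 3.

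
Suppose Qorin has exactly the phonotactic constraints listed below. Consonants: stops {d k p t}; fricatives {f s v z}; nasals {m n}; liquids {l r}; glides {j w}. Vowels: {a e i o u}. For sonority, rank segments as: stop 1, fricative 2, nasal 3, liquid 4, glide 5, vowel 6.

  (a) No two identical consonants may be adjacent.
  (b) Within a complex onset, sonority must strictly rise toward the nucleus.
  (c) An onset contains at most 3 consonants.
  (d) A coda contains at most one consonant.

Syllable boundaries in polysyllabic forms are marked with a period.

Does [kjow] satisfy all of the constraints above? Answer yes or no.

yes

[kjow] — σ1 onset /kj/ (1→5 rises), coda /w/ ok → permitted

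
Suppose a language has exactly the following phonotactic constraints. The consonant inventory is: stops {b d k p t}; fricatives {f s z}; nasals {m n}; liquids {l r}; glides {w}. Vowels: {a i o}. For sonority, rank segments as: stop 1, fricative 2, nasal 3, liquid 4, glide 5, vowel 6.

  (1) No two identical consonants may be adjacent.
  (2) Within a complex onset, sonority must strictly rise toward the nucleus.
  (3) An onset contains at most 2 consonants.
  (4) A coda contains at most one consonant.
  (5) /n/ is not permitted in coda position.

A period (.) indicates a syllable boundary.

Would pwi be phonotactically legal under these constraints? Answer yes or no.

yes

pwi — σ1 onset /pw/ (1→5 rises), coda /∅/ ok → phonotactically legal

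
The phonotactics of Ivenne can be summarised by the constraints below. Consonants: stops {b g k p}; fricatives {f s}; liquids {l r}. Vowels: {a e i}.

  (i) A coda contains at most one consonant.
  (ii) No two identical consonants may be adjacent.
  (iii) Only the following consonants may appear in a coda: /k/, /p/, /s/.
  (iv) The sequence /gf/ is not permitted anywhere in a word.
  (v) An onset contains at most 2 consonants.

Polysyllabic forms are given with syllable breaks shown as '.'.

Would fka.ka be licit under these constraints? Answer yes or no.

fka.ka — σ1 onset /fk/ (2C), coda /∅/ ok; σ2 onset /k/, coda /∅/ ok → licit

yes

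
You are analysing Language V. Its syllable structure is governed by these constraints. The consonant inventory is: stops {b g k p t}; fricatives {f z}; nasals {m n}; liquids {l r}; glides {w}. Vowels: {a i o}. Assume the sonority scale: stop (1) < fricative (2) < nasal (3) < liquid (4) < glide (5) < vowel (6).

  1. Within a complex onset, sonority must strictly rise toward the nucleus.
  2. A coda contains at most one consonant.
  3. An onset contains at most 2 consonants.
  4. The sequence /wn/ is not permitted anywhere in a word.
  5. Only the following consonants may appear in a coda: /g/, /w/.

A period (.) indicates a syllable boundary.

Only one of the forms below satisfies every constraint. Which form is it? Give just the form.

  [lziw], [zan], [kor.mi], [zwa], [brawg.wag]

[lziw] — violates constraint 1: syllable 1 onset /lz/: /l/ (liquid, 4) → /z/ (fricative, 2) does not rise → phonotactically illegal
[zan] — violates constraint 5: syllable 1 coda contains /n/, which is not a licensed coda consonant → phonotactically illegal
[kor.mi] — violates constraint 5: syllable 1 coda contains /r/, which is not a licensed coda consonant → phonotactically illegal
[zwa] — σ1 onset /zw/ (2→5 rises), coda /∅/ ok → phonotactically legal
[brawg.wag] — violates constraint 2: syllable 1 coda /wg/ has 2 consonants (> 1) → phonotactically illegal

[zwa]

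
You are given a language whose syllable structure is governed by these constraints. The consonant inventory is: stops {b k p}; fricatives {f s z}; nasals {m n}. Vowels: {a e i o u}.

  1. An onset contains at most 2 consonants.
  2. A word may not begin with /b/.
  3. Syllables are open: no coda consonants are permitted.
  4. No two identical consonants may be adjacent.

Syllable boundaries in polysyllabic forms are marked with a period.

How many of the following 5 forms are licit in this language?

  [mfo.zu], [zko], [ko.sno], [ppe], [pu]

[mfo.zu] — σ1 onset /mf/ (2C), coda /∅/ ok; σ2 onset /z/, coda /∅/ ok → licit
[zko] — σ1 onset /zk/ (2C), coda /∅/ ok → licit
[ko.sno] — σ1 onset /k/, coda /∅/ ok; σ2 onset /sn/ (2C), coda /∅/ ok → licit
[ppe] — violates constraint 4: adjacent identical consonants /pp/ → illicit
[pu] — σ1 onset /p/, coda /∅/ ok → licit
Licit: [mfo.zu], [zko], [ko.sno], [pu] → 4.

4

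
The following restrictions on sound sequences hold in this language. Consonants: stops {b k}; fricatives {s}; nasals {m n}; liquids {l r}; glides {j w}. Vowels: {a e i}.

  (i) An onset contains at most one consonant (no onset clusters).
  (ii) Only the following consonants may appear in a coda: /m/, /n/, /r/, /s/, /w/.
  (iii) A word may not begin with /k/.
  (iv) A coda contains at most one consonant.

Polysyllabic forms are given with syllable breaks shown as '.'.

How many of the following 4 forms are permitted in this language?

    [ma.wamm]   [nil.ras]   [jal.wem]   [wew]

[ma.wamm] — violates constraint (iv): syllable 2 coda /mm/ has 2 consonants (> 1) → not permitted
[nil.ras] — violates constraint (ii): syllable 1 coda contains /l/, which is not a licensed coda consonant → not permitted
[jal.wem] — violates constraint (ii): syllable 1 coda contains /l/, which is not a licensed coda consonant → not permitted
[wew] — σ1 onset /w/, coda /w/ ok → permitted
Permitted: [wew] → 1.

1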